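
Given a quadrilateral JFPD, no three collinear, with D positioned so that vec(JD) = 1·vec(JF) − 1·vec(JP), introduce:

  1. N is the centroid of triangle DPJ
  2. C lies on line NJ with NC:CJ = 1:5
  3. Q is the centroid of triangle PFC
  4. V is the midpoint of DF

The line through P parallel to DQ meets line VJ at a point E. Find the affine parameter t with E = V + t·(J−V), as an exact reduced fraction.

Work in coordinates with J = (0, 0), F = (1, 0), P = (0, 1), D = (1, -1).
1. N is the centroid of triangle DPJ ⇒ N = (1/3, 0)
2. C lies on line NJ with NC:CJ = 1:5 ⇒ C = (5/18, 0)
3. Q is the centroid of triangle PFC ⇒ Q = (23/54, 1/3)
4. V is the midpoint of DF ⇒ V = (1, -1/2)
through P parallel to DQ: direction (-31/54, 4/3); meets VJ at E = (62/113, -31/113)
E = V + t·(J−V) with t = 51/113

t = 51/113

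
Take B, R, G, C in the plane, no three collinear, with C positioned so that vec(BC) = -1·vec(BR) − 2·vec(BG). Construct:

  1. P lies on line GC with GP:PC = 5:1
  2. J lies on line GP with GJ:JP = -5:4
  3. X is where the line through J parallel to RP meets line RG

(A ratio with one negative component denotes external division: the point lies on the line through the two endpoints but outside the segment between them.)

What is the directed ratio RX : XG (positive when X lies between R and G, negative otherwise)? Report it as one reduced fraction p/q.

RX:XG = -4/5

Set B = (0, 0), R = (1, 0), G = (0, 1), C = (-1, -2); any affine frame gives the same invariant.
1. P lies on line GC with GP:PC = 5:1 ⇒ P = (-5/6, -3/2)
2. J lies on line GP with GJ:JP = -5:4 ⇒ J = (-25/6, -23/2)
3. X is where the line through J parallel to RP meets line RG ⇒ X = (5, -4)
X = R + t·(G−R) with t = -4, so RX:XG = t:(1−t) = -4:5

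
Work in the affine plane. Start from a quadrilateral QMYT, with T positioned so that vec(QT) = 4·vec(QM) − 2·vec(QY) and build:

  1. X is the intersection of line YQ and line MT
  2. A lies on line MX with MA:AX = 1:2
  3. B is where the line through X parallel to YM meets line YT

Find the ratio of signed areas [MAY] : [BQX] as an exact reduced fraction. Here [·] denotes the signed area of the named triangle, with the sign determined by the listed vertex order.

Assign Q = (0, 0), M = (1, 0), Y = (0, 1), T = (4, -2) — the answer is frame-independent, so this choice is without loss of generality.
1. X is the intersection of line YQ and line MT ⇒ X = (0, 2/3)
2. A lies on line MX with MA:AX = 1:2 ⇒ A = (2/3, 2/9)
3. B is where the line through X parallel to YM meets line YT ⇒ B = (-4/3, 2)
2·[MAY] = -1/9, 2·[BQX] = 8/9
[MAY]:[BQX] = -1/9:8/9 = -1/8

[MAY]:[BQX] = -1/8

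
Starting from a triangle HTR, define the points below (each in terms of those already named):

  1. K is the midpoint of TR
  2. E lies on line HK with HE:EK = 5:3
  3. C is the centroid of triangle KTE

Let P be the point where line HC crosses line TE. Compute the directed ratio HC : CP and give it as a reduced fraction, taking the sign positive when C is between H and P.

HC:CP = -6

Set H = (0, 0), T = (1, 0), R = (0, 1); any affine frame gives the same invariant.
1. K is the midpoint of TR ⇒ K = (1/2, 1/2)
2. E lies on line HK with HE:EK = 5:3 ⇒ E = (5/16, 5/16)
3. C is the centroid of triangle KTE ⇒ C = (29/48, 13/48)
line HC meets TE at P = (145/288, 65/288)
C = H + t·(P−H) with t = 6/5, so HC:CP = 6/5:-1/5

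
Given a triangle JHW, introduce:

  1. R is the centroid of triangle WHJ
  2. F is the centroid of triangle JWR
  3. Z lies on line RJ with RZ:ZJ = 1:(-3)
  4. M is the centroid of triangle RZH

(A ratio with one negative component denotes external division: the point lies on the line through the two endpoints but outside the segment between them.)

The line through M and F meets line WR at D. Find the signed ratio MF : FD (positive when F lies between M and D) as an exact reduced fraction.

MF:FD = -5/2

Set J = (0, 0), H = (1, 0), W = (0, 1); any affine frame gives the same invariant.
1. R is the centroid of triangle WHJ ⇒ R = (1/3, 1/3)
2. F is the centroid of triangle JWR ⇒ F = (1/9, 4/9)
3. Z lies on line RJ with RZ:ZJ = 1:(-3) ⇒ Z = (1/2, 1/2)
4. M is the centroid of triangle RZH ⇒ M = (11/18, 5/18)
line MF meets WR at D = (14/45, 17/45)
F = M + t·(D−M) with t = 5/3, so MF:FD = 5/3:-2/3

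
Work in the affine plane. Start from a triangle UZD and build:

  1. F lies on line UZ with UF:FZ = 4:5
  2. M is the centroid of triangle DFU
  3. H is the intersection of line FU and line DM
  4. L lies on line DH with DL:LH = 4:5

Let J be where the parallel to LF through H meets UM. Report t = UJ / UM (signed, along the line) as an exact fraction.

t = 5/8

Assign U = (0, 0), Z = (1, 0), D = (0, 1) — the answer is frame-independent, so this choice is without loss of generality.
1. F lies on line UZ with UF:FZ = 4:5 ⇒ F = (4/9, 0)
2. M is the centroid of triangle DFU ⇒ M = (4/27, 1/3)
3. H is the intersection of line FU and line DM ⇒ H = (2/9, 0)
4. L lies on line DH with DL:LH = 4:5 ⇒ L = (8/81, 5/9)
through H parallel to LF: direction (28/81, -5/9); meets UM at J = (5/54, 5/24)
J = U + t·(M−U) with t = 5/8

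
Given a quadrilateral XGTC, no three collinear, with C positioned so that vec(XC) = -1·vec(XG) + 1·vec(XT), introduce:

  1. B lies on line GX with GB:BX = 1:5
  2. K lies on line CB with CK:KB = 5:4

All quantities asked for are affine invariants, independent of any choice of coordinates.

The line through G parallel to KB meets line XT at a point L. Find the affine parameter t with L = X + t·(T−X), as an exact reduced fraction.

t = 6/11

Assign X = (0, 0), G = (1, 0), T = (0, 1), C = (-1, 1) — the answer is frame-independent, so this choice is without loss of generality.
1. B lies on line GX with GB:BX = 1:5 ⇒ B = (5/6, 0)
2. K lies on line CB with CK:KB = 5:4 ⇒ K = (1/54, 4/9)
through G parallel to KB: direction (22/27, -4/9); meets XT at L = (0, 6/11)
L = X + t·(T−X) with t = 6/11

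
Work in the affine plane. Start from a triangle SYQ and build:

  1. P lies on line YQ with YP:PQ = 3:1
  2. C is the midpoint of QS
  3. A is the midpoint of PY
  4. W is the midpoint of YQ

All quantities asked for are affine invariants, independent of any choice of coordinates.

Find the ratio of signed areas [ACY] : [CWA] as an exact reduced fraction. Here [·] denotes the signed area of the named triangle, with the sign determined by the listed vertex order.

[ACY]:[CWA] = -3

Work in coordinates with S = (0, 0), Y = (1, 0), Q = (0, 1).
1. P lies on line YQ with YP:PQ = 3:1 ⇒ P = (1/4, 3/4)
2. C is the midpoint of QS ⇒ C = (0, 1/2)
3. A is the midpoint of PY ⇒ A = (5/8, 3/8)
4. W is the midpoint of YQ ⇒ W = (1/2, 1/2)
2·[ACY] = 3/16, 2·[CWA] = -1/16
[ACY]:[CWA] = 3/16:-1/16 = -3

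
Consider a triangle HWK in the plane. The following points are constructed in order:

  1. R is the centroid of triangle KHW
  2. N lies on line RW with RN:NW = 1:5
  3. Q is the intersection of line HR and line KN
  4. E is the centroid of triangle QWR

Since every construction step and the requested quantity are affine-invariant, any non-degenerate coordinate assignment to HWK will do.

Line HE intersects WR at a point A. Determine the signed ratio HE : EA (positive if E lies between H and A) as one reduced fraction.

Choose coordinates H = (0, 0), W = (1, 0), K = (0, 1).
1. R is the centroid of triangle KHW ⇒ R = (1/3, 1/3)
2. N lies on line RW with RN:NW = 1:5 ⇒ N = (4/9, 5/18)
3. Q is the intersection of line HR and line KN ⇒ Q = (8/21, 8/21)
4. E is the centroid of triangle QWR ⇒ E = (4/7, 5/21)
line HE meets WR at A = (6/11, 5/22)
E = H + t·(A−H) with t = 22/21, so HE:EA = 22/21:-1/21

HE:EA = -22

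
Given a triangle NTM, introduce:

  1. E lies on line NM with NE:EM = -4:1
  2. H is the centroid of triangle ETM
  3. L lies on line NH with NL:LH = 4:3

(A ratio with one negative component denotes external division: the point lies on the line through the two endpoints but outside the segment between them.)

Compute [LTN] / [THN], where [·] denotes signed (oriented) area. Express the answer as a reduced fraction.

Work in coordinates with N = (0, 0), T = (1, 0), M = (0, 1).
1. E lies on line NM with NE:EM = -4:1 ⇒ E = (0, 4/3)
2. H is the centroid of triangle ETM ⇒ H = (1/3, 7/9)
3. L lies on line NH with NL:LH = 4:3 ⇒ L = (4/21, 4/9)
2·[LTN] = -4/9, 2·[THN] = 7/9
[LTN]:[THN] = -4/9:7/9 = -4/7

[LTN]:[THN] = -4/7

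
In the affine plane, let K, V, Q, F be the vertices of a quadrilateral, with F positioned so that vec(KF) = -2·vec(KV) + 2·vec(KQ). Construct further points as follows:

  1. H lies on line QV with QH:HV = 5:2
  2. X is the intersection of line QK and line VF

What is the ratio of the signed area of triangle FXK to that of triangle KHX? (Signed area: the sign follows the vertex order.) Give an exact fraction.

Choose coordinates K = (0, 0), V = (1, 0), Q = (0, 1), F = (-2, 2).
1. H lies on line QV with QH:HV = 5:2 ⇒ H = (5/7, 2/7)
2. X is the intersection of line QK and line VF ⇒ X = (0, 2/3)
2·[FXK] = -4/3, 2·[KHX] = 10/21
[FXK]:[KHX] = -4/3:10/21 = -14/5

[FXK]:[KHX] = -14/5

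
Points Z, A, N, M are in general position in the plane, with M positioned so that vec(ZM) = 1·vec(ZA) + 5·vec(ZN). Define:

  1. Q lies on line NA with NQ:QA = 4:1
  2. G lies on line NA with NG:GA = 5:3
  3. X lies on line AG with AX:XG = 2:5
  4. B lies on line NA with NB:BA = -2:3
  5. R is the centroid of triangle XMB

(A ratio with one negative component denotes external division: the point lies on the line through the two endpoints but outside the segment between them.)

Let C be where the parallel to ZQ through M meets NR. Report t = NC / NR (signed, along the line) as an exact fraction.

t = 252/115

Assign Z = (0, 0), A = (1, 0), N = (0, 1), M = (1, 5) — the answer is frame-independent, so this choice is without loss of generality.
1. Q lies on line NA with NQ:QA = 4:1 ⇒ Q = (4/5, 1/5)
2. G lies on line NA with NG:GA = 5:3 ⇒ G = (5/8, 3/8)
3. X lies on line AG with AX:XG = 2:5 ⇒ X = (25/28, 3/28)
4. B lies on line NA with NB:BA = -2:3 ⇒ B = (-2, 3)
5. R is the centroid of triangle XMB ⇒ R = (-1/28, 227/84)
through M parallel to ZQ: direction (4/5, 1/5); meets NR at C = (-9/115, 544/115)
C = N + t·(R−N) with t = 252/115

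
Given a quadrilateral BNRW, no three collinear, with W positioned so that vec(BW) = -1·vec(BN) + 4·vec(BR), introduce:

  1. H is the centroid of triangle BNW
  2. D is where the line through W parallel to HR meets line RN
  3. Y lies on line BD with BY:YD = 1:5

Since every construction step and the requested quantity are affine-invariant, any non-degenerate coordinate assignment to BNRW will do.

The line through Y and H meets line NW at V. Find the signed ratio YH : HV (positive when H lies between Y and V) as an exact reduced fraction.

YH:HV = 2

Choose coordinates B = (0, 0), N = (1, 0), R = (0, 1), W = (-1, 4).
1. H is the centroid of triangle BNW ⇒ H = (0, 4/3)
2. D is where the line through W parallel to HR meets line RN ⇒ D = (-1, 2)
3. Y lies on line BD with BY:YD = 1:5 ⇒ Y = (-1/6, 1/3)
line YH meets NW at V = (1/12, 11/6)
H = Y + t·(V−Y) with t = 2/3, so YH:HV = 2/3:1/3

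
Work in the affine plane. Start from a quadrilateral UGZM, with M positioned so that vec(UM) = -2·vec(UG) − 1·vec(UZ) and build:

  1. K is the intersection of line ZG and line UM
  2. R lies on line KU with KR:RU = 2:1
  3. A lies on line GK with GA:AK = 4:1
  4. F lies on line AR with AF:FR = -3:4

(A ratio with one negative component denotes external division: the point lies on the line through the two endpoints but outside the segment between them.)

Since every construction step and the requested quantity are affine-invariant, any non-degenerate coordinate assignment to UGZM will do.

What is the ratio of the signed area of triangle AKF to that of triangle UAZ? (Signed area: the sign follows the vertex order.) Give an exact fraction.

[AKF]:[UAZ] = -2/11

Set U = (0, 0), G = (1, 0), Z = (0, 1), M = (-2, -1); any affine frame gives the same invariant.
1. K is the intersection of line ZG and line UM ⇒ K = (2/3, 1/3)
2. R lies on line KU with KR:RU = 2:1 ⇒ R = (2/9, 1/9)
3. A lies on line GK with GA:AK = 4:1 ⇒ A = (11/15, 4/15)
4. F lies on line AR with AF:FR = -3:4 ⇒ F = (34/15, 11/15)
2·[AKF] = -2/15, 2·[UAZ] = 11/15
[AKF]:[UAZ] = -2/15:11/15 = -2/11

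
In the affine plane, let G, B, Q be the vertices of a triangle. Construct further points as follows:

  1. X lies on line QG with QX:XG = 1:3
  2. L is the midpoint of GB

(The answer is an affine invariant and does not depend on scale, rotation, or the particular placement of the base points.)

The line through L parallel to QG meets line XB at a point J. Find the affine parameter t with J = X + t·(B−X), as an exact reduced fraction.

Choose coordinates G = (0, 0), B = (1, 0), Q = (0, 1).
1. X lies on line QG with QX:XG = 1:3 ⇒ X = (0, 3/4)
2. L is the midpoint of GB ⇒ L = (1/2, 0)
through L parallel to QG: direction (0, -1); meets XB at J = (1/2, 3/8)
J = X + t·(B−X) with t = 1/2

t = 1/2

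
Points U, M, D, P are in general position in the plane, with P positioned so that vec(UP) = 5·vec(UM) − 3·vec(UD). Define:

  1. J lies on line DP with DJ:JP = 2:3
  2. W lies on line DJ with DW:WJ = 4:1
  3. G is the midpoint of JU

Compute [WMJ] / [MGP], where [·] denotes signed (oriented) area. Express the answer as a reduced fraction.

Choose coordinates U = (0, 0), M = (1, 0), D = (0, 1), P = (5, -3).
1. J lies on line DP with DJ:JP = 2:3 ⇒ J = (2, -3/5)
2. W lies on line DJ with DW:WJ = 4:1 ⇒ W = (8/5, -7/25)
3. G is the midpoint of JU ⇒ G = (1, -3/10)
2·[WMJ] = 2/25, 2·[MGP] = 6/5
[WMJ]:[MGP] = 2/25:6/5 = 1/15

[WMJ]:[MGP] = 1/15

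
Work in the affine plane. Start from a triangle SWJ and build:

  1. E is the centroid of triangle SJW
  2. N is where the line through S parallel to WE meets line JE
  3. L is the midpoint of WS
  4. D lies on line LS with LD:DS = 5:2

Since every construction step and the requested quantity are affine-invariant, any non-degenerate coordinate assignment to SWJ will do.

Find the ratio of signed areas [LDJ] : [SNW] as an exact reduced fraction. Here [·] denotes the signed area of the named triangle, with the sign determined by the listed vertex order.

[LDJ]:[SNW] = -15/14

Choose coordinates S = (0, 0), W = (1, 0), J = (0, 1).
1. E is the centroid of triangle SJW ⇒ E = (1/3, 1/3)
2. N is where the line through S parallel to WE meets line JE ⇒ N = (2/3, -1/3)
3. L is the midpoint of WS ⇒ L = (1/2, 0)
4. D lies on line LS with LD:DS = 5:2 ⇒ D = (1/7, 0)
2·[LDJ] = -5/14, 2·[SNW] = 1/3
[LDJ]:[SNW] = -5/14:1/3 = -15/14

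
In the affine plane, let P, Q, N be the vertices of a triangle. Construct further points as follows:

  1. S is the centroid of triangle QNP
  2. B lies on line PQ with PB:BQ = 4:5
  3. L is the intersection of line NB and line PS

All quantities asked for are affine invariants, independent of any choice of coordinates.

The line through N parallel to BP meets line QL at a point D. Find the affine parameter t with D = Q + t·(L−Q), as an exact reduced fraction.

t = 13/4

Choose coordinates P = (0, 0), Q = (1, 0), N = (0, 1).
1. S is the centroid of triangle QNP ⇒ S = (1/3, 1/3)
2. B lies on line PQ with PB:BQ = 4:5 ⇒ B = (4/9, 0)
3. L is the intersection of line NB and line PS ⇒ L = (4/13, 4/13)
through N parallel to BP: direction (-4/9, 0); meets QL at D = (-5/4, 1)
D = Q + t·(L−Q) with t = 13/4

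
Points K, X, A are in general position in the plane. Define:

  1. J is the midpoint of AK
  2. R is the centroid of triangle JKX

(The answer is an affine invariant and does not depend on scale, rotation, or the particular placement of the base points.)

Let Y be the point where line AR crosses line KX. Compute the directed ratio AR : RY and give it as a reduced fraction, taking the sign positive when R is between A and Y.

Set K = (0, 0), X = (1, 0), A = (0, 1); any affine frame gives the same invariant.
1. J is the midpoint of AK ⇒ J = (0, 1/2)
2. R is the centroid of triangle JKX ⇒ R = (1/3, 1/6)
line AR meets KX at Y = (2/5, 0)
R = A + t·(Y−A) with t = 5/6, so AR:RY = 5/6:1/6

AR:RY = 5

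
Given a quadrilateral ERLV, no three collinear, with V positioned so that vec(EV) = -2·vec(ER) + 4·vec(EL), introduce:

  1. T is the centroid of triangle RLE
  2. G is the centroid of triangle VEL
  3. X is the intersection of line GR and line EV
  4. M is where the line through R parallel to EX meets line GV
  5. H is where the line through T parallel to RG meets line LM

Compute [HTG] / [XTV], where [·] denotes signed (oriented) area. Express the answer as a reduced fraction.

[HTG]:[XTV] = -1/45

Assign E = (0, 0), R = (1, 0), L = (0, 1), V = (-2, 4) — the answer is frame-independent, so this choice is without loss of generality.
1. T is the centroid of triangle RLE ⇒ T = (1/3, 1/3)
2. G is the centroid of triangle VEL ⇒ G = (-2/3, 5/3)
3. X is the intersection of line GR and line EV ⇒ X = (-1, 2)
4. M is where the line through R parallel to EX meets line GV ⇒ M = (6, -10)
5. H is where the line through T parallel to RG meets line LM ⇒ H = (2/5, 4/15)
2·[HTG] = -1/45, 2·[XTV] = 1
[HTG]:[XTV] = -1/45:1 = -1/45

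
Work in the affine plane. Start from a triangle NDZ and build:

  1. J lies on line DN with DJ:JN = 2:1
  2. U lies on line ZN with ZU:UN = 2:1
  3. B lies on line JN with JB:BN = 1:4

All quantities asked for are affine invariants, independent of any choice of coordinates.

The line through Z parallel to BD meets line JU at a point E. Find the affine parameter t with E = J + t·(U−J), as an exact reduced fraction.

t = 3

Set N = (0, 0), D = (1, 0), Z = (0, 1); any affine frame gives the same invariant.
1. J lies on line DN with DJ:JN = 2:1 ⇒ J = (1/3, 0)
2. U lies on line ZN with ZU:UN = 2:1 ⇒ U = (0, 1/3)
3. B lies on line JN with JB:BN = 1:4 ⇒ B = (4/15, 0)
through Z parallel to BD: direction (11/15, 0); meets JU at E = (-2/3, 1)
E = J + t·(U−J) with t = 3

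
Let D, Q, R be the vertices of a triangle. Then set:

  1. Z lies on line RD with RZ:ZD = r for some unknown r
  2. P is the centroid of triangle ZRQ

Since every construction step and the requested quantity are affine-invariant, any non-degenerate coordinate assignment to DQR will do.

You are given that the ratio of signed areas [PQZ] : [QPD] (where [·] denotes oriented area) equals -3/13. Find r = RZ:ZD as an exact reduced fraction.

r = 3/5

Set D = (0, 0), Q = (1, 0), R = (0, 1); any affine frame gives the same invariant.
1. With RZ:ZD = r, write λ = r/(r+1) so Z = R + λ·(D−R); Z is affine-linear in λ
2. P is the centroid of triangle ZRQ ⇒ P is an affine combination of earlier points and hence also affine-linear in λ
Every point depending on Z is an affine combination of Z and λ-independent points, so each such coordinate is linear in λ; the λ² term in each signed area is a multiple of (D−R)×(D−R) = 0, so 2·[PQZ] and 2·[QPD] are each linear in λ. Evaluating at λ=0 and λ=1:
  2·[PQZ] = -1/3·λ,   2·[QPD] = -1/3·λ + 2/3
So [PQZ]:[QPD] = (-1/3·λ) / (-1/3·λ + 2/3). Setting this equal to -3/13:
  -1/3·λ = -3/13·(-1/3·λ + 2/3)  ⇒  λ = 3/8
Then r = λ/(1−λ) = (3/8)/(5/8) = 3/5. Check: with r = 3/5, Z = (0, 5/8) and [PQZ]:[QPD] = -3/13 as required.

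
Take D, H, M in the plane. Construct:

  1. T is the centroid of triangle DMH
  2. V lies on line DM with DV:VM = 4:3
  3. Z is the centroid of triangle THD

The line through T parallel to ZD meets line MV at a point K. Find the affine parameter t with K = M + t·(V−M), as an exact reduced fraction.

Set D = (0, 0), H = (1, 0), M = (0, 1); any affine frame gives the same invariant.
1. T is the centroid of triangle DMH ⇒ T = (1/3, 1/3)
2. V lies on line DM with DV:VM = 4:3 ⇒ V = (0, 4/7)
3. Z is the centroid of triangle THD ⇒ Z = (4/9, 1/9)
through T parallel to ZD: direction (-4/9, -1/9); meets MV at K = (0, 1/4)
K = M + t·(V−M) with t = 7/4

t = 7/4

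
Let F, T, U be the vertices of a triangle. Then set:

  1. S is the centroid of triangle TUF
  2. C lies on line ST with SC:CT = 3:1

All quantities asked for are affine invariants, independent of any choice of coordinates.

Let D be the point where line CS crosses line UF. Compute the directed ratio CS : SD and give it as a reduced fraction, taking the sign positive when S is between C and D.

Assign F = (0, 0), T = (1, 0), U = (0, 1) — the answer is frame-independent, so this choice is without loss of generality.
1. S is the centroid of triangle TUF ⇒ S = (1/3, 1/3)
2. C lies on line ST with SC:CT = 3:1 ⇒ C = (5/6, 1/12)
line CS meets UF at D = (0, 1/2)
S = C + t·(D−C) with t = 3/5, so CS:SD = 3/5:2/5

CS:SD = 3/2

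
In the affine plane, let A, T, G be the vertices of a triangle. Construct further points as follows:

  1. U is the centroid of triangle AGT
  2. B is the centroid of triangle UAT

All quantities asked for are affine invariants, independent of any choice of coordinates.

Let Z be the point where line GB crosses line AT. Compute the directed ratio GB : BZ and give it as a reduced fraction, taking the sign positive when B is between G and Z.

GB:BZ = 8

Set A = (0, 0), T = (1, 0), G = (0, 1); any affine frame gives the same invariant.
1. U is the centroid of triangle AGT ⇒ U = (1/3, 1/3)
2. B is the centroid of triangle UAT ⇒ B = (4/9, 1/9)
line GB meets AT at Z = (1/2, 0)
B = G + t·(Z−G) with t = 8/9, so GB:BZ = 8/9:1/9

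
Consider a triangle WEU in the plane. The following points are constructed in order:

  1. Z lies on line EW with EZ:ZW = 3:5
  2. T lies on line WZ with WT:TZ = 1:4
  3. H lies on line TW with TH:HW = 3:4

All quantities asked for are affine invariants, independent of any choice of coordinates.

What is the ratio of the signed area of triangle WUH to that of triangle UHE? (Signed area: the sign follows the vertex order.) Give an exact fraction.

[WUH]:[UHE] = -1/13

Set W = (0, 0), E = (1, 0), U = (0, 1); any affine frame gives the same invariant.
1. Z lies on line EW with EZ:ZW = 3:5 ⇒ Z = (5/8, 0)
2. T lies on line WZ with WT:TZ = 1:4 ⇒ T = (1/8, 0)
3. H lies on line TW with TH:HW = 3:4 ⇒ H = (1/14, 0)
2·[WUH] = -1/14, 2·[UHE] = 13/14
[WUH]:[UHE] = -1/14:13/14 = -1/13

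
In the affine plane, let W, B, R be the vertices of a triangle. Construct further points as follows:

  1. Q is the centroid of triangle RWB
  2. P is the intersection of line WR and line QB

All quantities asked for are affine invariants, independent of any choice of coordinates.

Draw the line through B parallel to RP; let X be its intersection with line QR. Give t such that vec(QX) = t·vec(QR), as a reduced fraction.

Set W = (0, 0), B = (1, 0), R = (0, 1); any affine frame gives the same invariant.
1. Q is the centroid of triangle RWB ⇒ Q = (1/3, 1/3)
2. P is the intersection of line WR and line QB ⇒ P = (0, 1/2)
through B parallel to RP: direction (0, -1/2); meets QR at X = (1, -1)
X = Q + t·(R−Q) with t = -2

t = -2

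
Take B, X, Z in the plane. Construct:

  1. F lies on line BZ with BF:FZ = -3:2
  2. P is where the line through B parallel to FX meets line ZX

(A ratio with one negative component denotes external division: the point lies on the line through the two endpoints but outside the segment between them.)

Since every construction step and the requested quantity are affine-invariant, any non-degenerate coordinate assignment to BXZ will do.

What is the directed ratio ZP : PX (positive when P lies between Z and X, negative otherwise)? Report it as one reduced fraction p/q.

ZP:PX = -1/3

Assign B = (0, 0), X = (1, 0), Z = (0, 1) — the answer is frame-independent, so this choice is without loss of generality.
1. F lies on line BZ with BF:FZ = -3:2 ⇒ F = (0, 3)
2. P is where the line through B parallel to FX meets line ZX ⇒ P = (-1/2, 3/2)
P = Z + t·(X−Z) with t = -1/2, so ZP:PX = t:(1−t) = -1/2:3/2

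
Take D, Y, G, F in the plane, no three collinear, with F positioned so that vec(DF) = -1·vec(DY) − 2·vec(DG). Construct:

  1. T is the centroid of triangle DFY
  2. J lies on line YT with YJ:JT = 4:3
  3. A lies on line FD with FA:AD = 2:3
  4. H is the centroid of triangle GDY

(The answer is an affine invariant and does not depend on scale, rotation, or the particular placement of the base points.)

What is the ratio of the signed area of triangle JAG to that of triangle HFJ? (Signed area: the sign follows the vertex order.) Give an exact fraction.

[JAG]:[HFJ] = -279/185

Choose coordinates D = (0, 0), Y = (1, 0), G = (0, 1), F = (-1, -2).
1. T is the centroid of triangle DFY ⇒ T = (0, -2/3)
2. J lies on line YT with YJ:JT = 4:3 ⇒ J = (3/7, -8/21)
3. A lies on line FD with FA:AD = 2:3 ⇒ A = (-3/5, -6/5)
4. H is the centroid of triangle GDY ⇒ H = (1/3, 1/3)
2·[JAG] = -62/35, 2·[HFJ] = 74/63
[JAG]:[HFJ] = -62/35:74/63 = -279/185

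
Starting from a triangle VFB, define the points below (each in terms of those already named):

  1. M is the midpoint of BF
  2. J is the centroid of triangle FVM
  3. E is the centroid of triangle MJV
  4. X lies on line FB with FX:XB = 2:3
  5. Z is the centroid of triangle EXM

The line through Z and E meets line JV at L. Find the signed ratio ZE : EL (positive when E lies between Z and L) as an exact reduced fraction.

Work in coordinates with V = (0, 0), F = (1, 0), B = (0, 1).
1. M is the midpoint of BF ⇒ M = (1/2, 1/2)
2. J is the centroid of triangle FVM ⇒ J = (1/2, 1/6)
3. E is the centroid of triangle MJV ⇒ E = (1/3, 2/9)
4. X lies on line FB with FX:XB = 2:3 ⇒ X = (3/5, 2/5)
5. Z is the centroid of triangle EXM ⇒ Z = (43/90, 101/270)
line ZE meets JV at L = (5/28, 5/84)
E = Z + t·(L−Z) with t = 14/29, so ZE:EL = 14/29:15/29

ZE:EL = 14/15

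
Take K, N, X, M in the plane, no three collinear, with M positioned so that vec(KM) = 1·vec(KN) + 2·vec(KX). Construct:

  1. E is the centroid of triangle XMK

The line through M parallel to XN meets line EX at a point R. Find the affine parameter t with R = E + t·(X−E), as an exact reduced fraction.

Set K = (0, 0), N = (1, 0), X = (0, 1), M = (1, 2); any affine frame gives the same invariant.
1. E is the centroid of triangle XMK ⇒ E = (1/3, 1)
through M parallel to XN: direction (1, -1); meets EX at R = (2, 1)
R = E + t·(X−E) with t = -5

t = -5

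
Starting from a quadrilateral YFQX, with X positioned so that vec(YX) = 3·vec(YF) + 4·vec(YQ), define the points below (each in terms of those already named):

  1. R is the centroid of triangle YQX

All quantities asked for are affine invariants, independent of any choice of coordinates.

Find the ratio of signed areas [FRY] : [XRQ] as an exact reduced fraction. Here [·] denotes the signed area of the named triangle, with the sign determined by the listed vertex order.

Choose coordinates Y = (0, 0), F = (1, 0), Q = (0, 1), X = (3, 4).
1. R is the centroid of triangle YQX ⇒ R = (1, 5/3)
2·[FRY] = 5/3, 2·[XRQ] = -1
[FRY]:[XRQ] = 5/3:-1 = -5/3

[FRY]:[XRQ] = -5/3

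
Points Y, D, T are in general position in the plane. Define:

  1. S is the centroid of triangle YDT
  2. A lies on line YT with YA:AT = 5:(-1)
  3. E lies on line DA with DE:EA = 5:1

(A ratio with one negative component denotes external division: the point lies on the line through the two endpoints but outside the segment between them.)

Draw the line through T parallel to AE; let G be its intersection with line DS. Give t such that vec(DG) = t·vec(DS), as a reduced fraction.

Assign Y = (0, 0), D = (1, 0), T = (0, 1) — the answer is frame-independent, so this choice is without loss of generality.
1. S is the centroid of triangle YDT ⇒ S = (1/3, 1/3)
2. A lies on line YT with YA:AT = 5:(-1) ⇒ A = (0, 5/4)
3. E lies on line DA with DE:EA = 5:1 ⇒ E = (1/6, 25/24)
through T parallel to AE: direction (1/6, -5/24); meets DS at G = (2/3, 1/6)
G = D + t·(S−D) with t = 1/2

t = 1/2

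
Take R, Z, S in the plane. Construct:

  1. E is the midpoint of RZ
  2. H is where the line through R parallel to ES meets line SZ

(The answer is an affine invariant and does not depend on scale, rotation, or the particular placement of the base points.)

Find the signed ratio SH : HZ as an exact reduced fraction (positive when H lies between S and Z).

Assign R = (0, 0), Z = (1, 0), S = (0, 1) — the answer is frame-independent, so this choice is without loss of generality.
1. E is the midpoint of RZ ⇒ E = (1/2, 0)
2. H is where the line through R parallel to ES meets line SZ ⇒ H = (-1, 2)
H = S + t·(Z−S) with t = -1, so SH:HZ = t:(1−t) = -1:2

SH:HZ = -1/2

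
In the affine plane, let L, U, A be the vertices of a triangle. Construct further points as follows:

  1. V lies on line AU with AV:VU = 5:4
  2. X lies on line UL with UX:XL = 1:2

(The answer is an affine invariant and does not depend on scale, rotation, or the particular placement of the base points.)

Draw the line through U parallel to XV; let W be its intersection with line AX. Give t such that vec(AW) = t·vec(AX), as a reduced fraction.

t = 9/5

Choose coordinates L = (0, 0), U = (1, 0), A = (0, 1).
1. V lies on line AU with AV:VU = 5:4 ⇒ V = (5/9, 4/9)
2. X lies on line UL with UX:XL = 1:2 ⇒ X = (2/3, 0)
through U parallel to XV: direction (-1/9, 4/9); meets AX at W = (6/5, -4/5)
W = A + t·(X−A) with t = 9/5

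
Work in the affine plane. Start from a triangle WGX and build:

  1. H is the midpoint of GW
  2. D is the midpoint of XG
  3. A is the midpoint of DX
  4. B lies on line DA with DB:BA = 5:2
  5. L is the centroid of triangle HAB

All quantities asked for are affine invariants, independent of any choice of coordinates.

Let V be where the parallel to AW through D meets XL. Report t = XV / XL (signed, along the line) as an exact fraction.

Set W = (0, 0), G = (1, 0), X = (0, 1); any affine frame gives the same invariant.
1. H is the midpoint of GW ⇒ H = (1/2, 0)
2. D is the midpoint of XG ⇒ D = (1/2, 1/2)
3. A is the midpoint of DX ⇒ A = (1/4, 3/4)
4. B lies on line DA with DB:BA = 5:2 ⇒ B = (9/28, 19/28)
5. L is the centroid of triangle HAB ⇒ L = (5/14, 10/21)
through D parallel to AW: direction (-1/4, -3/4); meets XL at V = (30/67, 23/67)
V = X + t·(L−X) with t = 84/67

t = 84/67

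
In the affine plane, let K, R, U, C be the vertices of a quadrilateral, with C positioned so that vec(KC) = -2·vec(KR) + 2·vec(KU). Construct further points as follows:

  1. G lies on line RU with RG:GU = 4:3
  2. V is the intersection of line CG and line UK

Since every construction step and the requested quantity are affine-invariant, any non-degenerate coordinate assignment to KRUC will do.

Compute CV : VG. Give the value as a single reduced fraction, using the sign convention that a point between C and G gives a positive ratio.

Assign K = (0, 0), R = (1, 0), U = (0, 1), C = (-2, 2) — the answer is frame-independent, so this choice is without loss of generality.
1. G lies on line RU with RG:GU = 4:3 ⇒ G = (3/7, 4/7)
2. V is the intersection of line CG and line UK ⇒ V = (0, 14/17)
V = C + t·(G−C) with t = 14/17, so CV:VG = t:(1−t) = 14/17:3/17

CV:VG = 14/3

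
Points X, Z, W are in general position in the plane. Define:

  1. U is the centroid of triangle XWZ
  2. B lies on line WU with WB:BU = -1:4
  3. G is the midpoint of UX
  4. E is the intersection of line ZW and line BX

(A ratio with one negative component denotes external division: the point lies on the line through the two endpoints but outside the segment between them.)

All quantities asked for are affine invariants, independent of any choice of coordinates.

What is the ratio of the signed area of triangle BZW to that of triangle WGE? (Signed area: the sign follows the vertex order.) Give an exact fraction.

Assign X = (0, 0), Z = (1, 0), W = (0, 1) — the answer is frame-independent, so this choice is without loss of generality.
1. U is the centroid of triangle XWZ ⇒ U = (1/3, 1/3)
2. B lies on line WU with WB:BU = -1:4 ⇒ B = (-1/9, 11/9)
3. G is the midpoint of UX ⇒ G = (1/6, 1/6)
4. E is the intersection of line ZW and line BX ⇒ E = (-1/10, 11/10)
2·[BZW] = -1/9, 2·[WGE] = -1/15
[BZW]:[WGE] = -1/9:-1/15 = 5/3

[BZW]:[WGE] = 5/3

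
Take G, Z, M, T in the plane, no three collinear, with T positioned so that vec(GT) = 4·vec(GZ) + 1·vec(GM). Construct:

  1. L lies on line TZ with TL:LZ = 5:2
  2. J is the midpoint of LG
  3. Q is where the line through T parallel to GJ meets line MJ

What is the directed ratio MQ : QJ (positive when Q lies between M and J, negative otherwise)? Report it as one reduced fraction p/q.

Work in coordinates with G = (0, 0), Z = (1, 0), M = (0, 1), T = (4, 1).
1. L lies on line TZ with TL:LZ = 5:2 ⇒ L = (13/7, 2/7)
2. J is the midpoint of LG ⇒ J = (13/14, 1/7)
3. Q is where the line through T parallel to GJ meets line MJ ⇒ Q = (4/7, 43/91)
Q = M + t·(J−M) with t = 8/13, so MQ:QJ = t:(1−t) = 8/13:5/13

MQ:QJ = 8/5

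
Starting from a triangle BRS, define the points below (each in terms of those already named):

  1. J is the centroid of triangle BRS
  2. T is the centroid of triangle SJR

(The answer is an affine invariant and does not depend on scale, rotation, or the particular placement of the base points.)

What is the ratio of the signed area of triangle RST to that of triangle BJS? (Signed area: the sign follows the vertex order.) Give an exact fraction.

[RST]:[BJS] = 1/3

Choose coordinates B = (0, 0), R = (1, 0), S = (0, 1).
1. J is the centroid of triangle BRS ⇒ J = (1/3, 1/3)
2. T is the centroid of triangle SJR ⇒ T = (4/9, 4/9)
2·[RST] = 1/9, 2·[BJS] = 1/3
[RST]:[BJS] = 1/9:1/3 = 1/3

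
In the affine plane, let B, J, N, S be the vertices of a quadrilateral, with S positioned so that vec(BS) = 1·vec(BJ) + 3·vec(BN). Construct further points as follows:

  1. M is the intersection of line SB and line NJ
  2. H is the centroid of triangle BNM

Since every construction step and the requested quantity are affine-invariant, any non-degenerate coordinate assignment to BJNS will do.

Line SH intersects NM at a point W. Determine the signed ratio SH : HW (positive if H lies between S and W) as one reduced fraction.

Choose coordinates B = (0, 0), J = (1, 0), N = (0, 1), S = (1, 3).
1. M is the intersection of line SB and line NJ ⇒ M = (1/4, 3/4)
2. H is the centroid of triangle BNM ⇒ H = (1/12, 7/12)
line SH meets NM at W = (7/40, 33/40)
H = S + t·(W−S) with t = 10/9, so SH:HW = 10/9:-1/9

SH:HW = -10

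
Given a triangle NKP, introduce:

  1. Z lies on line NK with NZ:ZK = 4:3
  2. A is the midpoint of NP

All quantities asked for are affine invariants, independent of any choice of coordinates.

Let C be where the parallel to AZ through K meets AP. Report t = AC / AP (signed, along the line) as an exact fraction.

t = 3/4

Work in coordinates with N = (0, 0), K = (1, 0), P = (0, 1).
1. Z lies on line NK with NZ:ZK = 4:3 ⇒ Z = (4/7, 0)
2. A is the midpoint of NP ⇒ A = (0, 1/2)
through K parallel to AZ: direction (4/7, -1/2); meets AP at C = (0, 7/8)
C = A + t·(P−A) with t = 3/4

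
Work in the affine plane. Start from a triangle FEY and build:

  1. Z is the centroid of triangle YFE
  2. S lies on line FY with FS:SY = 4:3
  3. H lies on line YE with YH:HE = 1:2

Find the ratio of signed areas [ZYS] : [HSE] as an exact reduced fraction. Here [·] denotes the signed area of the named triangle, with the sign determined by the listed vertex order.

Choose coordinates F = (0, 0), E = (1, 0), Y = (0, 1).
1. Z is the centroid of triangle YFE ⇒ Z = (1/3, 1/3)
2. S lies on line FY with FS:SY = 4:3 ⇒ S = (0, 4/7)
3. H lies on line YE with YH:HE = 1:2 ⇒ H = (1/3, 2/3)
2·[ZYS] = 1/7, 2·[HSE] = 2/7
[ZYS]:[HSE] = 1/7:2/7 = 1/2

[ZYS]:[HSE] = 1/2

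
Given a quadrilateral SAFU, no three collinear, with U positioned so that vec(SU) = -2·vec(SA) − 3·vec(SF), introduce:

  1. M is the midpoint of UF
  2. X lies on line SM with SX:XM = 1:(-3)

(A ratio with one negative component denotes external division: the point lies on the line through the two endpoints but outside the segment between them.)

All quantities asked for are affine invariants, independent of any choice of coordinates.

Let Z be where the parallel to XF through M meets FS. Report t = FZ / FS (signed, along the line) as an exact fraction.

Work in coordinates with S = (0, 0), A = (1, 0), F = (0, 1), U = (-2, -3).
1. M is the midpoint of UF ⇒ M = (-1, -1)
2. X lies on line SM with SX:XM = 1:(-3) ⇒ X = (1/2, 1/2)
through M parallel to XF: direction (-1/2, 1/2); meets FS at Z = (0, -2)
Z = F + t·(S−F) with t = 3

t = 3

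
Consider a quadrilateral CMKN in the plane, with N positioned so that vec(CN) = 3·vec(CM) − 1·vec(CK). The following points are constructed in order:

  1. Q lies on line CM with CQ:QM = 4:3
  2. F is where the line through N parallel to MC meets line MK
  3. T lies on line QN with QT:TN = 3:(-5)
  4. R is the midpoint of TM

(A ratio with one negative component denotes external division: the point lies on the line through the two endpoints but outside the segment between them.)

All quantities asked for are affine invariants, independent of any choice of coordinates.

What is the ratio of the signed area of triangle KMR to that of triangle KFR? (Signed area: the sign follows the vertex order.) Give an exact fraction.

Choose coordinates C = (0, 0), M = (1, 0), K = (0, 1), N = (3, -1).
1. Q lies on line CM with CQ:QM = 4:3 ⇒ Q = (4/7, 0)
2. F is where the line through N parallel to MC meets line MK ⇒ F = (2, -1)
3. T lies on line QN with QT:TN = 3:(-5) ⇒ T = (-43/14, 3/2)
4. R is the midpoint of TM ⇒ R = (-29/28, 3/4)
2·[KMR] = -9/7, 2·[KFR] = -18/7
[KMR]:[KFR] = -9/7:-18/7 = 1/2

[KMR]:[KFR] = 1/2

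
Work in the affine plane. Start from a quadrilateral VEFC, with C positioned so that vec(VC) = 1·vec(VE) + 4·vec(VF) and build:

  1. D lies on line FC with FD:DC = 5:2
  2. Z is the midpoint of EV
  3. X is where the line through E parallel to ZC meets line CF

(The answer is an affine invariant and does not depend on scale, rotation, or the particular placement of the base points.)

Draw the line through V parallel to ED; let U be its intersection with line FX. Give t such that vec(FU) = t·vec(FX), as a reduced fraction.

Choose coordinates V = (0, 0), E = (1, 0), F = (0, 1), C = (1, 4).
1. D lies on line FC with FD:DC = 5:2 ⇒ D = (5/7, 22/7)
2. Z is the midpoint of EV ⇒ Z = (1/2, 0)
3. X is where the line through E parallel to ZC meets line CF ⇒ X = (9/5, 32/5)
through V parallel to ED: direction (-2/7, 22/7); meets FX at U = (-1/14, 11/14)
U = F + t·(X−F) with t = -5/126

t = -5/126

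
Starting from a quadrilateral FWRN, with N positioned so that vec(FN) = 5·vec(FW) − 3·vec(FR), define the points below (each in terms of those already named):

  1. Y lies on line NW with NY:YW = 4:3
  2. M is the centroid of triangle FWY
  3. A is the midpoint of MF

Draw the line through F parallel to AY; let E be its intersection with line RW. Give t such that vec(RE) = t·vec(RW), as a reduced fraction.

t = 88/43

Choose coordinates F = (0, 0), W = (1, 0), R = (0, 1), N = (5, -3).
1. Y lies on line NW with NY:YW = 4:3 ⇒ Y = (19/7, -9/7)
2. M is the centroid of triangle FWY ⇒ M = (26/21, -3/7)
3. A is the midpoint of MF ⇒ A = (13/21, -3/14)
through F parallel to AY: direction (44/21, -15/14); meets RW at E = (88/43, -45/43)
E = R + t·(W−R) with t = 88/43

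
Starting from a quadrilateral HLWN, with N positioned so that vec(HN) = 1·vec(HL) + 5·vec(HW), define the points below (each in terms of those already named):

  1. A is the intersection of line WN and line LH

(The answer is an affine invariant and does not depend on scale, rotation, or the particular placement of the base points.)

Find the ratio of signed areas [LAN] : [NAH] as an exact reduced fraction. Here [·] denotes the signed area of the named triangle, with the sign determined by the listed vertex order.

[LAN]:[NAH] = -5

Set H = (0, 0), L = (1, 0), W = (0, 1), N = (1, 5); any affine frame gives the same invariant.
1. A is the intersection of line WN and line LH ⇒ A = (-1/4, 0)
2·[LAN] = -25/4, 2·[NAH] = 5/4
[LAN]:[NAH] = -25/4:5/4 = -5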